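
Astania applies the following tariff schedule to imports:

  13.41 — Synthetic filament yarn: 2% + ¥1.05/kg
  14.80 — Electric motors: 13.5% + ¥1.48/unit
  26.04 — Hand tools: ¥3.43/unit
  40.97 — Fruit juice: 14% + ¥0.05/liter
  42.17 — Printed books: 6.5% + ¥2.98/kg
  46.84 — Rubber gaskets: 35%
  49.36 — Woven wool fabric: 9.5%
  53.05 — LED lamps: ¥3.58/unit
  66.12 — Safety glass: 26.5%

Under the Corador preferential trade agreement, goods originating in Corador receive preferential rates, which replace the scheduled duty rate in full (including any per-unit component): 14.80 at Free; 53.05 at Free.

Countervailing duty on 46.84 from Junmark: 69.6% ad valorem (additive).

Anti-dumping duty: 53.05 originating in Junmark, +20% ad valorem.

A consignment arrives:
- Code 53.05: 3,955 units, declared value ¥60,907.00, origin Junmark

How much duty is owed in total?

Line 1 (53.05, Junmark, 3,955 units, ¥60,907.00):
Base rate for 53.05 is ¥3.58/unit.
53.05 has an FTA preferential rate, but origin Junmark is not Corador; base rate stands.
Additional duty on 53.05 from Junmark: +20% ad valorem. Applied ad valorem rate = 20%.
Duty = ¥60,907.00 × 20% + 3,955 × ¥3.58 = ¥26,340.30.

¥26,340.30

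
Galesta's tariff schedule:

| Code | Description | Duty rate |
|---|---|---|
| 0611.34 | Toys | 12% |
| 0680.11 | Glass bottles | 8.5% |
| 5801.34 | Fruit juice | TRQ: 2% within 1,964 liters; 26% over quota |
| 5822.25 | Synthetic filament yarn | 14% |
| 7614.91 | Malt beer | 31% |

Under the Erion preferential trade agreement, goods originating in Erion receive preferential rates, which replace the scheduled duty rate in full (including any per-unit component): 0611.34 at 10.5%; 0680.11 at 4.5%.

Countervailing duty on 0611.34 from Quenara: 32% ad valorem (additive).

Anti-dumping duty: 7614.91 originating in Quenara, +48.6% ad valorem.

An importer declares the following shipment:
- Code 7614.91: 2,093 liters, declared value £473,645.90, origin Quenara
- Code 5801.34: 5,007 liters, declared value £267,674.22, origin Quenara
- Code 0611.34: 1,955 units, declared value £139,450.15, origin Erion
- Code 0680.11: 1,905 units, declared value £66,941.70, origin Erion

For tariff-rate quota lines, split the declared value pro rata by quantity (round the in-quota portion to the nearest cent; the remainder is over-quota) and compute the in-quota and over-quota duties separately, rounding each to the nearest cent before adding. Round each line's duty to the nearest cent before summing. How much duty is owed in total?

Line 1 (7614.91, Quenara, 2,093 liters, £473,645.90):
Base rate for 7614.91 is 31%.
Additional duty on 7614.91 from Quenara: +48.6%. Applied ad valorem rate: 31% + 48.6% = 79.6%.
Duty = £473,645.90 × 79.6% = £377,022.14.
Line 2 (5801.34, Quenara, 5,007 liters, £267,674.22):
Code 5801.34 is under a tariff-rate quota (threshold 1,964 liters). In-quota: 1,964 liters at 2%; over-quota: 3,043 liters at 26%.
Pro-rata value split: in-quota = £267,674.22 × 1,964/5,007 = £104,995.44; over-quota = £267,674.22 − £104,995.44 = £162,678.78.
In-quota duty = £104,995.44 × 2% = £2,099.91. Over-quota duty = £162,678.78 × 26% = £42,296.48.
Line duty = £2,099.91 + £42,296.48 = £44,396.39.
Line 3 (0611.34, Erion, 1,955 units, £139,450.15):
Base rate for 0611.34 is 12%.
Origin Erion qualifies under the Galesta–Erion agreement and 0611.34 is covered: preferential rate 10.5% applies instead.
The additional-duty order on 0611.34 targets Quenara, not Erion; it does not apply.
Duty = £139,450.15 × 10.5% = £14,642.27.
Line 4 (0680.11, Erion, 1,905 units, £66,941.70):
Base rate for 0680.11 is 8.5%.
Origin Erion qualifies under the Galesta–Erion agreement and 0680.11 is covered: preferential rate 4.5% applies instead.
Duty = £66,941.70 × 4.5% = £3,012.38.
Total = £377,022.14 + £44,396.39 + £14,642.27 + £3,012.38 = £439,073.18.

£439,073.18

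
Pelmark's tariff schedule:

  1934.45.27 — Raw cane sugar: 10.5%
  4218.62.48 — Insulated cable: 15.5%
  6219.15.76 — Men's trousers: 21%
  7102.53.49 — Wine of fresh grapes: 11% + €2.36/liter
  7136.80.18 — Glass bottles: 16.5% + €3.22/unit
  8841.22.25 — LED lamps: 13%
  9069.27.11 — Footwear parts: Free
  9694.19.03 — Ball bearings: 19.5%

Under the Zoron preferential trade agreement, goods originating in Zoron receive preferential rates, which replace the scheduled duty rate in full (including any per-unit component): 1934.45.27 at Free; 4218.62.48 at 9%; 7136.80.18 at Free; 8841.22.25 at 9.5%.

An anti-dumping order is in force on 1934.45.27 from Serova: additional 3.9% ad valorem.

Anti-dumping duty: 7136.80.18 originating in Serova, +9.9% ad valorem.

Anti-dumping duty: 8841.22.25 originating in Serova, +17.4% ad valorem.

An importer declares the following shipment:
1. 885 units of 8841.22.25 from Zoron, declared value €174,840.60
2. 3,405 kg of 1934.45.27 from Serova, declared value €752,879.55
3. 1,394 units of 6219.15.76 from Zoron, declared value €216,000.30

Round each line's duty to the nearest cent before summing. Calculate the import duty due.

Line 1 (8841.22.25, Zoron, 885 units, €174,840.60):
Base rate for 8841.22.25 is 13%.
Origin Zoron qualifies under the Pelmark–Zoron agreement and 8841.22.25 is covered: preferential rate 9.5% applies instead.
The additional-duty order on 8841.22.25 targets Serova, not Zoron; it does not apply.
Duty = €174,840.60 × 9.5% = €16,609.86.
Line 2 (1934.45.27, Serova, 3,405 kg, €752,879.55):
Base rate for 1934.45.27 is 10.5%.
1934.45.27 has an FTA preferential rate, but origin Serova is not Zoron; base rate stands.
Additional duty on 1934.45.27 from Serova: +3.9%. Applied ad valorem rate: 10.5% + 3.9% = 14.4%.
Duty = €752,879.55 × 14.4% = €108,414.66.
Line 3 (6219.15.76, Zoron, 1,394 units, €216,000.30):
Base rate for 6219.15.76 is 21%.
Origin Zoron is the FTA partner but 6219.15.76 is not on the preference list; base rate stands.
Duty = €216,000.30 × 21% = €45,360.06.
Total = €16,609.86 + €108,414.66 + €45,360.06 = €170,384.58.

€170,384.58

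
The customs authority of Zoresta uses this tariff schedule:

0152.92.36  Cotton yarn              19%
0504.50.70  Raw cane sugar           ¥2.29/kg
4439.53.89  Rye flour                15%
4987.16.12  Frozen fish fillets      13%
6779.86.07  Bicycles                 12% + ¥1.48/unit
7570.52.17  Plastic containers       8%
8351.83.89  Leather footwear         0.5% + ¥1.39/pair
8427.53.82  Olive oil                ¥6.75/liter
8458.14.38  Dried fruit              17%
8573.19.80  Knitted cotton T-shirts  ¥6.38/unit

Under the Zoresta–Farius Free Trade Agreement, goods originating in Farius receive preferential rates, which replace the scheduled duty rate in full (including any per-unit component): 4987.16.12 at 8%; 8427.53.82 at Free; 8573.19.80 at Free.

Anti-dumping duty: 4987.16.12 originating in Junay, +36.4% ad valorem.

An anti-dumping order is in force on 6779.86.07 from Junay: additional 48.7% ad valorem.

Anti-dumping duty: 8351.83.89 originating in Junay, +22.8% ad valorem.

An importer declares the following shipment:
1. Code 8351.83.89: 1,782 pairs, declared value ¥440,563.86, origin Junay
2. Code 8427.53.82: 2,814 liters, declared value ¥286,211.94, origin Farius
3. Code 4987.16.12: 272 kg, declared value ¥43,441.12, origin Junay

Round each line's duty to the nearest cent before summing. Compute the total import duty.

¥126,588.27

Line 1 (8351.83.89, Junay, 1,782 pairs, ¥440,563.86):
Base rate for 8351.83.89 is 0.5% + ¥1.39/pair.
Additional duty on 8351.83.89 from Junay: +22.8%. Applied ad valorem rate: 0.5% + 22.8% = 23.3%.
Duty = ¥440,563.86 × 23.3% + 1,782 × ¥1.39 = ¥105,128.36.
Line 2 (8427.53.82, Farius, 2,814 liters, ¥286,211.94):
Base rate for 8427.53.82 is ¥6.75/liter.
Origin Farius qualifies under the Zoresta–Farius agreement and 8427.53.82 is covered: preferential rate Free applies instead.
Duty = ¥286,211.94 × 0% = ¥0.00.
Line 3 (4987.16.12, Junay, 272 kg, ¥43,441.12):
Base rate for 4987.16.12 is 13%.
4987.16.12 has an FTA preferential rate, but origin Junay is not Farius; base rate stands.
Additional duty on 4987.16.12 from Junay: +36.4%. Applied ad valorem rate: 13% + 36.4% = 49.4%.
Duty = ¥43,441.12 × 49.4% = ¥21,459.91.
Total = ¥105,128.36 + ¥0.00 + ¥21,459.91 = ¥126,588.27.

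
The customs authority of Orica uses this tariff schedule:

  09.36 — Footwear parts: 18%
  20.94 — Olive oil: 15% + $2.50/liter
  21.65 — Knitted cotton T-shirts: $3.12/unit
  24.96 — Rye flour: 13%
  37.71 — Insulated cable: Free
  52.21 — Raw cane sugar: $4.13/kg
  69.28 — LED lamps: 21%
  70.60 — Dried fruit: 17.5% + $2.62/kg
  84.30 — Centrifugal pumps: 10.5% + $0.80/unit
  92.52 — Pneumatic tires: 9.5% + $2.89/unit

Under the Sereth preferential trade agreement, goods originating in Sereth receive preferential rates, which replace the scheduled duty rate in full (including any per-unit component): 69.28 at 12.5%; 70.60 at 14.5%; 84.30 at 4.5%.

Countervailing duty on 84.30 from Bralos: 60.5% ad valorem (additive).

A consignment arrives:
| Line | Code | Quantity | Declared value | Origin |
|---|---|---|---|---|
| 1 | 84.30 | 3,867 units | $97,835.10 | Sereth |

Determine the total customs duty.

Line 1 (84.30, Sereth, 3,867 units, $97,835.10):
Base rate for 84.30 is 10.5% + $0.80/unit.
Origin Sereth qualifies under the Orica–Sereth agreement and 84.30 is covered: preferential rate 4.5% applies instead.
The additional-duty order on 84.30 targets Bralos, not Sereth; it does not apply.
Duty = $97,835.10 × 4.5% = $4,402.58.

$4,402.58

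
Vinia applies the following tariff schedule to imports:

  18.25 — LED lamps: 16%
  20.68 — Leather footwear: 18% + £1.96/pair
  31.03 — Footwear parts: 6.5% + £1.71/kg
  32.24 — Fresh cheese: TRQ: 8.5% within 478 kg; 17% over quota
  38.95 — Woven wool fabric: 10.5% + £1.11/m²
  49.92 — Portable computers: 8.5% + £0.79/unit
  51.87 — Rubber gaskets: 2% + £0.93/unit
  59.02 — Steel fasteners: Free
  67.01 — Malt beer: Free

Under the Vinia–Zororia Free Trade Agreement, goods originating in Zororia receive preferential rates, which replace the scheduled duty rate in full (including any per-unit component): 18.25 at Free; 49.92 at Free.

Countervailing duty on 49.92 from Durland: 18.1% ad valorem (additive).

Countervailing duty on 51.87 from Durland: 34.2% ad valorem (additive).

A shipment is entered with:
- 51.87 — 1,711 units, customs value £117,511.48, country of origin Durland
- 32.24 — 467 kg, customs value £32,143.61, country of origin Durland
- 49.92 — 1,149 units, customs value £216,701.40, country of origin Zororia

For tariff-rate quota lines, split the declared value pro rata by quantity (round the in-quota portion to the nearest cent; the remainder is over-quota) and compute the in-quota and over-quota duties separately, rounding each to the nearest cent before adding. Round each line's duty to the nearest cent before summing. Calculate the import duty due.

Line 1 (51.87, Durland, 1,711 units, £117,511.48):
Base rate for 51.87 is 2% + £0.93/unit.
Additional duty on 51.87 from Durland: +34.2%. Applied ad valorem rate: 2% + 34.2% = 36.2%.
Duty = £117,511.48 × 36.2% + 1,711 × £0.93 = £44,130.39.
Line 2 (32.24, Durland, 467 kg, £32,143.61):
Code 32.24 is under a tariff-rate quota (threshold 478 kg). Quantity 467 kg is within the quota, so the in-quota rate 8.5% applies to the full value.
Duty = £32,143.61 × 8.5% = £2,732.21.
Line 3 (49.92, Zororia, 1,149 units, £216,701.40):
Base rate for 49.92 is 8.5% + £0.79/unit.
Origin Zororia qualifies under the Vinia–Zororia agreement and 49.92 is covered: preferential rate Free applies instead.
The additional-duty order on 49.92 targets Durland, not Zororia; it does not apply.
Duty = £216,701.40 × 0% = £0.00.
Total = £44,130.39 + £2,732.21 + £0.00 = £46,862.60.

£46,862.60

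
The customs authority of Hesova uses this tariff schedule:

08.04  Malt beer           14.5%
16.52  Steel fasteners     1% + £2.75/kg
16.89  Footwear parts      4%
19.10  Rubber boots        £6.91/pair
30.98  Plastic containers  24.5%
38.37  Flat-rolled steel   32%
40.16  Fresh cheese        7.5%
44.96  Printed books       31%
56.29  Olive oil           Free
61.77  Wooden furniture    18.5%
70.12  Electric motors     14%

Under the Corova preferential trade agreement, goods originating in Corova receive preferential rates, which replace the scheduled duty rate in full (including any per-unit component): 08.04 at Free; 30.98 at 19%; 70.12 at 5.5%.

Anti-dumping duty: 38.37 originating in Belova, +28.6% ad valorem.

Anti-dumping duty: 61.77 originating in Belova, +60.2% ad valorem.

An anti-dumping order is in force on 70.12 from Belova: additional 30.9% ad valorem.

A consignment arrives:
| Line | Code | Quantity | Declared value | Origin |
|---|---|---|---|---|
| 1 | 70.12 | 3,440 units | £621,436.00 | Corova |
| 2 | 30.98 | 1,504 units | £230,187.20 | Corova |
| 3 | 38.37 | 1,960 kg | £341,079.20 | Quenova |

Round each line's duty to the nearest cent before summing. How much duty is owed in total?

Line 1 (70.12, Corova, 3,440 units, £621,436.00):
Base rate for 70.12 is 14%.
Origin Corova qualifies under the Hesova–Corova agreement and 70.12 is covered: preferential rate 5.5% applies instead.
The additional-duty order on 70.12 targets Belova, not Corova; it does not apply.
Duty = £621,436.00 × 5.5% = £34,178.98.
Line 2 (30.98, Corova, 1,504 units, £230,187.20):
Base rate for 30.98 is 24.5%.
Origin Corova qualifies under the Hesova–Corova agreement and 30.98 is covered: preferential rate 19% applies instead.
Duty = £230,187.20 × 19% = £43,735.57.
Line 3 (38.37, Quenova, 1,960 kg, £341,079.20):
Base rate for 38.37 is 32%.
The additional-duty order on 38.37 targets Belova, not Quenova; it does not apply.
Duty = £341,079.20 × 32% = £109,145.34.
Total = £34,178.98 + £43,735.57 + £109,145.34 = £187,059.89.

£187,059.89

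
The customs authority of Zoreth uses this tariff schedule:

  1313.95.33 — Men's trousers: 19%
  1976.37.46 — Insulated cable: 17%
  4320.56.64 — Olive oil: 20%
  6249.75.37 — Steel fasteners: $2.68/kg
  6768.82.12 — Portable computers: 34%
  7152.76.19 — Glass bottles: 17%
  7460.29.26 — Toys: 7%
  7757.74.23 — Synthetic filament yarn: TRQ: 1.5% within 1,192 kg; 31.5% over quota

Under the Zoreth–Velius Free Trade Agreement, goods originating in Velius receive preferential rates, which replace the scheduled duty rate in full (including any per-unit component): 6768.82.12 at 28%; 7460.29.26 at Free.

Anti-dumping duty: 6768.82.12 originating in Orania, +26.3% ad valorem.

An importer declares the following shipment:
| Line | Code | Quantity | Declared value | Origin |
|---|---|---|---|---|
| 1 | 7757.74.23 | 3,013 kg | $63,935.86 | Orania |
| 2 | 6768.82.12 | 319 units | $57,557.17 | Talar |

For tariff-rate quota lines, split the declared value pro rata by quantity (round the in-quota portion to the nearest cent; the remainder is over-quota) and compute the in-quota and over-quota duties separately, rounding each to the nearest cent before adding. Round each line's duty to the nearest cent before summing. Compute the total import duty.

$32,120.96

Line 1 (7757.74.23, Orania, 3,013 kg, $63,935.86):
Code 7757.74.23 is under a tariff-rate quota (threshold 1,192 kg). In-quota: 1,192 kg at 1.5%; over-quota: 1,821 kg at 31.5%.
Pro-rata value split: in-quota = $63,935.86 × 1,192/3,013 = $25,294.24; over-quota = $63,935.86 − $25,294.24 = $38,641.62.
In-quota duty = $25,294.24 × 1.5% = $379.41. Over-quota duty = $38,641.62 × 31.5% = $12,172.11.
Line duty = $379.41 + $12,172.11 = $12,551.52.
Line 2 (6768.82.12, Talar, 319 units, $57,557.17):
Base rate for 6768.82.12 is 34%.
6768.82.12 has an FTA preferential rate, but origin Talar is not Velius; base rate stands.
The additional-duty order on 6768.82.12 targets Orania, not Talar; it does not apply.
Duty = $57,557.17 × 34% = $19,569.44.
Total = $12,551.52 + $19,569.44 = $32,120.96.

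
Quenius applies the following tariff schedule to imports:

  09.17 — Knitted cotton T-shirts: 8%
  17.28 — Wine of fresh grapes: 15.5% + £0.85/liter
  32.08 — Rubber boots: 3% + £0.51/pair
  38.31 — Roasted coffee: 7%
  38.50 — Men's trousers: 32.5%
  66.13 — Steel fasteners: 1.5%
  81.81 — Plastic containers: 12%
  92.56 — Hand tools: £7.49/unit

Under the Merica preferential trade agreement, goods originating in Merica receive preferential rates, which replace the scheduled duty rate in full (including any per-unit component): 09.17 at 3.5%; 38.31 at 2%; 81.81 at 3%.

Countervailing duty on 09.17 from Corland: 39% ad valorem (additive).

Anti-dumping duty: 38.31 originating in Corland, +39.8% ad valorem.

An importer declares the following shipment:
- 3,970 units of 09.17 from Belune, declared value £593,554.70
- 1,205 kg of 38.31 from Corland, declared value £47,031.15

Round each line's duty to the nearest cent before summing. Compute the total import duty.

£69,494.96

Line 1 (09.17, Belune, 3,970 units, £593,554.70):
Base rate for 09.17 is 8%.
09.17 has an FTA preferential rate, but origin Belune is not Merica; base rate stands.
The additional-duty order on 09.17 targets Corland, not Belune; it does not apply.
Duty = £593,554.70 × 8% = £47,484.38.
Line 2 (38.31, Corland, 1,205 kg, £47,031.15):
Base rate for 38.31 is 7%.
38.31 has an FTA preferential rate, but origin Corland is not Merica; base rate stands.
Additional duty on 38.31 from Corland: +39.8%. Applied ad valorem rate: 7% + 39.8% = 46.8%.
Duty = £47,031.15 × 46.8% = £22,010.58.
Total = £47,484.38 + £22,010.58 = £69,494.96.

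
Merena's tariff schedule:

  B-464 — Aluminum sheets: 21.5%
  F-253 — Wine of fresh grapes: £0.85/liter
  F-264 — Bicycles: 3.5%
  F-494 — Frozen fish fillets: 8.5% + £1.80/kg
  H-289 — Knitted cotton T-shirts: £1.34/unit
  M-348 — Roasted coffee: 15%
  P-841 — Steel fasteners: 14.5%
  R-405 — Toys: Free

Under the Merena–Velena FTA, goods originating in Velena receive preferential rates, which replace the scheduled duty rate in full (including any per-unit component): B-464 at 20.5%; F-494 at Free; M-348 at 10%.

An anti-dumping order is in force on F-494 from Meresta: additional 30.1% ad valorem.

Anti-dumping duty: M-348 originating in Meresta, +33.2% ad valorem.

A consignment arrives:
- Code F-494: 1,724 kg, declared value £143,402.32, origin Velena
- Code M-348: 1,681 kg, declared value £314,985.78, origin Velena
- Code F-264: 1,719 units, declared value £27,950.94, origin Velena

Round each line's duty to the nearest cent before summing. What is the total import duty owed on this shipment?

Line 1 (F-494, Velena, 1,724 kg, £143,402.32):
Base rate for F-494 is 8.5% + £1.80/kg.
Origin Velena qualifies under the Merena–Velena agreement and F-494 is covered: preferential rate Free applies instead.
The additional-duty order on F-494 targets Meresta, not Velena; it does not apply.
Duty = £143,402.32 × 0% = £0.00.
Line 2 (M-348, Velena, 1,681 kg, £314,985.78):
Base rate for M-348 is 15%.
Origin Velena qualifies under the Merena–Velena agreement and M-348 is covered: preferential rate 10% applies instead.
The additional-duty order on M-348 targets Meresta, not Velena; it does not apply.
Duty = £314,985.78 × 10% = £31,498.58.
Line 3 (F-264, Velena, 1,719 units, £27,950.94):
Base rate for F-264 is 3.5%.
Origin Velena is the FTA partner but F-264 is not on the preference list; base rate stands.
Duty = £27,950.94 × 3.5% = £978.28.
Total = £0.00 + £31,498.58 + £978.28 = £32,476.86.

£32,476.86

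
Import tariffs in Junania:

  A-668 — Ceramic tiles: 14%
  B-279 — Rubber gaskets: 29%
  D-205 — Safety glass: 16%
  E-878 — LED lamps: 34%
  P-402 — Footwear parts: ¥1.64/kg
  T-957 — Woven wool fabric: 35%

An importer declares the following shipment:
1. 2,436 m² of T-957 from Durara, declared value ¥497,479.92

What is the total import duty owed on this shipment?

Line 1 (T-957, Durara, 2,436 m², ¥497,479.92):
Base rate for T-957 is 35%.
Duty = ¥497,479.92 × 35% = ¥174,117.97.

¥174,117.97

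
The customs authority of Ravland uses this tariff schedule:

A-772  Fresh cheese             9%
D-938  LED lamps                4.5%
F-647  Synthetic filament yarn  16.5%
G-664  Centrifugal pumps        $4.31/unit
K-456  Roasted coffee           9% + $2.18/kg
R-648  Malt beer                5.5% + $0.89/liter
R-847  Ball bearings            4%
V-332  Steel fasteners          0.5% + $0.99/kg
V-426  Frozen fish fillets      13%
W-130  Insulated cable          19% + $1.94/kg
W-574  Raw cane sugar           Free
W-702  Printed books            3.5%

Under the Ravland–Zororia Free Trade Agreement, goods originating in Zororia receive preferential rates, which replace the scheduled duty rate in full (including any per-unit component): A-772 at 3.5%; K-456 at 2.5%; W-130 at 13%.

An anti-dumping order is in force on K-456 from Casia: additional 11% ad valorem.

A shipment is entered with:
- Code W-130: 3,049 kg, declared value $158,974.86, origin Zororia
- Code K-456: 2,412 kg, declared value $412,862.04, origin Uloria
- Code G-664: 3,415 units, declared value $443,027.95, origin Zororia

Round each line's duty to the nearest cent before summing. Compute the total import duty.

$77,801.12

Line 1 (W-130, Zororia, 3,049 kg, $158,974.86):
Base rate for W-130 is 19% + $1.94/kg.
Origin Zororia qualifies under the Ravland–Zororia agreement and W-130 is covered: preferential rate 13% applies instead.
Duty = $158,974.86 × 13% = $20,666.73.
Line 2 (K-456, Uloria, 2,412 kg, $412,862.04):
Base rate for K-456 is 9% + $2.18/kg.
K-456 has an FTA preferential rate, but origin Uloria is not Zororia; base rate stands.
The additional-duty order on K-456 targets Casia, not Uloria; it does not apply.
Duty = $412,862.04 × 9% + 2,412 × $2.18 = $42,415.74.
Line 3 (G-664, Zororia, 3,415 units, $443,027.95):
Base rate for G-664 is $4.31/unit.
Origin Zororia is the FTA partner but G-664 is not on the preference list; base rate stands.
Duty = 3,415 × $4.31 = $14,718.65.
Total = $20,666.73 + $42,415.74 + $14,718.65 = $77,801.12.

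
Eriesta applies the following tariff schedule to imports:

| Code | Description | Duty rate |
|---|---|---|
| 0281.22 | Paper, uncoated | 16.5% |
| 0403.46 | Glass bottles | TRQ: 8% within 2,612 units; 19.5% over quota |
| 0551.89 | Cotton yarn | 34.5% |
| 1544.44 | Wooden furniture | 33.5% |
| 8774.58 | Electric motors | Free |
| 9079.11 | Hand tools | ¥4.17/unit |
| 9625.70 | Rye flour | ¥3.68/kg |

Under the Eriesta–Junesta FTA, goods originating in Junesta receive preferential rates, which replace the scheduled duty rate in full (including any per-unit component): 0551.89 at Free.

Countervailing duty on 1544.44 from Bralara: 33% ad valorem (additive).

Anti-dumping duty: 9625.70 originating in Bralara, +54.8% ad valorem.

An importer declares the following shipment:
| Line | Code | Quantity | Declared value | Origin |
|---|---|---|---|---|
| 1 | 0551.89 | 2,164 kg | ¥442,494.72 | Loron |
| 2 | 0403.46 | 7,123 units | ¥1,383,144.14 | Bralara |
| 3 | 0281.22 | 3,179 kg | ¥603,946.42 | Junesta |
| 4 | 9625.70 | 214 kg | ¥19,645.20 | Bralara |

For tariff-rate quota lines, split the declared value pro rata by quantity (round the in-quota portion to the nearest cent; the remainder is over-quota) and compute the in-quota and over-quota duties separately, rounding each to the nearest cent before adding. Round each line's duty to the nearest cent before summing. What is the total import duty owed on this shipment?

Line 1 (0551.89, Loron, 2,164 kg, ¥442,494.72):
Base rate for 0551.89 is 34.5%.
0551.89 has an FTA preferential rate, but origin Loron is not Junesta; base rate stands.
Duty = ¥442,494.72 × 34.5% = ¥152,660.68.
Line 2 (0403.46, Bralara, 7,123 units, ¥1,383,144.14):
Code 0403.46 is under a tariff-rate quota (threshold 2,612 units). In-quota: 2,612 units at 8%; over-quota: 4,511 units at 19.5%.
Pro-rata value split: in-quota = ¥1,383,144.14 × 2,612/7,123 = ¥507,198.16; over-quota = ¥1,383,144.14 − ¥507,198.16 = ¥875,945.98.
In-quota duty = ¥507,198.16 × 8% = ¥40,575.85. Over-quota duty = ¥875,945.98 × 19.5% = ¥170,809.47.
Line duty = ¥40,575.85 + ¥170,809.47 = ¥211,385.32.
Line 3 (0281.22, Junesta, 3,179 kg, ¥603,946.42):
Base rate for 0281.22 is 16.5%.
Origin Junesta is the FTA partner but 0281.22 is not on the preference list; base rate stands.
Duty = ¥603,946.42 × 16.5% = ¥99,651.16.
Line 4 (9625.70, Bralara, 214 kg, ¥19,645.20):
Base rate for 9625.70 is ¥3.68/kg.
Additional duty on 9625.70 from Bralara: +54.8% ad valorem. Applied ad valorem rate = 54.8%.
Duty = ¥19,645.20 × 54.8% + 214 × ¥3.68 = ¥11,553.09.
Total = ¥152,660.68 + ¥211,385.32 + ¥99,651.16 + ¥11,553.09 = ¥475,250.25.

¥475,250.25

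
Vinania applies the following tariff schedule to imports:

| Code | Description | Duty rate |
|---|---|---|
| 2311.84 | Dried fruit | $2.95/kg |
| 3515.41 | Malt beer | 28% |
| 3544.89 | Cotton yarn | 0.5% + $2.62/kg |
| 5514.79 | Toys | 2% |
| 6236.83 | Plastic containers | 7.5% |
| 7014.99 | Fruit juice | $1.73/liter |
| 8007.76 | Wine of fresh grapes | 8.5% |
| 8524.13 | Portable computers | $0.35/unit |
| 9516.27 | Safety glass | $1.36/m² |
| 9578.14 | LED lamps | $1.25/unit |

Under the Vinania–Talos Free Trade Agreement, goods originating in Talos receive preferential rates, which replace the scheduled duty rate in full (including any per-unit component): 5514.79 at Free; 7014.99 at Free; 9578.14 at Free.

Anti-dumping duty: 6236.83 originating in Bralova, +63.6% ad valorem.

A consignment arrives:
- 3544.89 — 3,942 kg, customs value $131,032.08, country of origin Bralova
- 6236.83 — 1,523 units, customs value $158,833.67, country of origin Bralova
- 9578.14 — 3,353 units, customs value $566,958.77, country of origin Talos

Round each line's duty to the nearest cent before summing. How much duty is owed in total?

$123,913.94

Line 1 (3544.89, Bralova, 3,942 kg, $131,032.08):
Base rate for 3544.89 is 0.5% + $2.62/kg.
Duty = $131,032.08 × 0.5% + 3,942 × $2.62 = $10,983.20.
Line 2 (6236.83, Bralova, 1,523 units, $158,833.67):
Base rate for 6236.83 is 7.5%.
Additional duty on 6236.83 from Bralova: +63.6%. Applied ad valorem rate: 7.5% + 63.6% = 71.1%.
Duty = $158,833.67 × 71.1% = $112,930.74.
Line 3 (9578.14, Talos, 3,353 units, $566,958.77):
Base rate for 9578.14 is $1.25/unit.
Origin Talos qualifies under the Vinania–Talos agreement and 9578.14 is covered: preferential rate Free applies instead.
Duty = $566,958.77 × 0% = $0.00.
Total = $10,983.20 + $112,930.74 + $0.00 = $123,913.94.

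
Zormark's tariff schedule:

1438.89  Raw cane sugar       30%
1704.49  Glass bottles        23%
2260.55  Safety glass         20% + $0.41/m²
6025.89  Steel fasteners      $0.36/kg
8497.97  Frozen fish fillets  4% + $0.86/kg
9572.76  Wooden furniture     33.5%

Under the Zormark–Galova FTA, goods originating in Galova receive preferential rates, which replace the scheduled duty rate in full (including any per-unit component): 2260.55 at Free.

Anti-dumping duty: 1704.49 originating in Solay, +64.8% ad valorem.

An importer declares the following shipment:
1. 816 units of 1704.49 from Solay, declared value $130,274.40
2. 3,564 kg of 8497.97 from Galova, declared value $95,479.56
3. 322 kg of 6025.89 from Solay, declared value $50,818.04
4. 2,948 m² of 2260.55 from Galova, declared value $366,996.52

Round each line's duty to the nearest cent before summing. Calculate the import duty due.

$121,381.06

Line 1 (1704.49, Solay, 816 units, $130,274.40):
Base rate for 1704.49 is 23%.
Additional duty on 1704.49 from Solay: +64.8%. Applied ad valorem rate: 23% + 64.8% = 87.8%.
Duty = $130,274.40 × 87.8% = $114,380.92.
Line 2 (8497.97, Galova, 3,564 kg, $95,479.56):
Base rate for 8497.97 is 4% + $0.86/kg.
Origin Galova is the FTA partner but 8497.97 is not on the preference list; base rate stands.
Duty = $95,479.56 × 4% + 3,564 × $0.86 = $6,884.22.
Line 3 (6025.89, Solay, 322 kg, $50,818.04):
Base rate for 6025.89 is $0.36/kg.
Duty = 322 × $0.36 = $115.92.
Line 4 (2260.55, Galova, 2,948 m², $366,996.52):
Base rate for 2260.55 is 20% + $0.41/m².
Origin Galova qualifies under the Zormark–Galova agreement and 2260.55 is covered: preferential rate Free applies instead.
Duty = $366,996.52 × 0% = $0.00.
Total = $114,380.92 + $6,884.22 + $115.92 + $0.00 = $121,381.06.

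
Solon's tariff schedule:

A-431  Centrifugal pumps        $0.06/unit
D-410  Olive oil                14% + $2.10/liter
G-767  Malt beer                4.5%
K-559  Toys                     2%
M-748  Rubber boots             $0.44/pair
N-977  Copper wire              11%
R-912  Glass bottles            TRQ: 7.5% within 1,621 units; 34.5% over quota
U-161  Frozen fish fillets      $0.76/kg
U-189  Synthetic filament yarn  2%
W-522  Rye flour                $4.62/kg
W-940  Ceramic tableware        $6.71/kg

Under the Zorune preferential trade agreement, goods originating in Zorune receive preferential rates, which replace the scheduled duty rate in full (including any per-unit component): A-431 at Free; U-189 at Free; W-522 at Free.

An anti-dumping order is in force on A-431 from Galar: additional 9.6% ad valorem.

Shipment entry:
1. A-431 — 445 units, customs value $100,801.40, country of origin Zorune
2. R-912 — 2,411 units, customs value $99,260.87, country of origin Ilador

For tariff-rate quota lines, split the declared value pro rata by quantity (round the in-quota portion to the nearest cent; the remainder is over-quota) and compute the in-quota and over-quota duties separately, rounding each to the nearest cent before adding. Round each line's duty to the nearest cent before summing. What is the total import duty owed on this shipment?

Line 1 (A-431, Zorune, 445 units, $100,801.40):
Base rate for A-431 is $0.06/unit.
Origin Zorune qualifies under the Solon–Zorune agreement and A-431 is covered: preferential rate Free applies instead.
The additional-duty order on A-431 targets Galar, not Zorune; it does not apply.
Duty = $100,801.40 × 0% = $0.00.
Line 2 (R-912, Ilador, 2,411 units, $99,260.87):
Code R-912 is under a tariff-rate quota (threshold 1,621 units). In-quota: 1,621 units at 7.5%; over-quota: 790 units at 34.5%.
Pro-rata value split: in-quota = $99,260.87 × 1,621/2,411 = $66,736.57; over-quota = $99,260.87 − $66,736.57 = $32,524.30.
In-quota duty = $66,736.57 × 7.5% = $5,005.24. Over-quota duty = $32,524.30 × 34.5% = $11,220.88.
Line duty = $5,005.24 + $11,220.88 = $16,226.12.
Total = $0.00 + $16,226.12 = $16,226.12.

$16,226.12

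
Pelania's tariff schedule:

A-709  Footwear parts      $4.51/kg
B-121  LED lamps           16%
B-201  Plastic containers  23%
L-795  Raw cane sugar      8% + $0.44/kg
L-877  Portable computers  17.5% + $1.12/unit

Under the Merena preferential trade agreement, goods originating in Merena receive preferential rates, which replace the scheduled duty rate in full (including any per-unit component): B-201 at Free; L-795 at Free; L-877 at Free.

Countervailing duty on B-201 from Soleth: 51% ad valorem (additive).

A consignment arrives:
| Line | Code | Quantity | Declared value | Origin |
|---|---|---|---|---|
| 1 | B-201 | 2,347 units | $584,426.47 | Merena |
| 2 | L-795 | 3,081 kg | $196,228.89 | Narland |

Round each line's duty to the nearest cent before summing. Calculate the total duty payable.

$17,053.95

Line 1 (B-201, Merena, 2,347 units, $584,426.47):
Base rate for B-201 is 23%.
Origin Merena qualifies under the Pelania–Merena agreement and B-201 is covered: preferential rate Free applies instead.
The additional-duty order on B-201 targets Soleth, not Merena; it does not apply.
Duty = $584,426.47 × 0% = $0.00.
Line 2 (L-795, Narland, 3,081 kg, $196,228.89):
Base rate for L-795 is 8% + $0.44/kg.
L-795 has an FTA preferential rate, but origin Narland is not Merena; base rate stands.
Duty = $196,228.89 × 8% + 3,081 × $0.44 = $17,053.95.
Total = $0.00 + $17,053.95 = $17,053.95.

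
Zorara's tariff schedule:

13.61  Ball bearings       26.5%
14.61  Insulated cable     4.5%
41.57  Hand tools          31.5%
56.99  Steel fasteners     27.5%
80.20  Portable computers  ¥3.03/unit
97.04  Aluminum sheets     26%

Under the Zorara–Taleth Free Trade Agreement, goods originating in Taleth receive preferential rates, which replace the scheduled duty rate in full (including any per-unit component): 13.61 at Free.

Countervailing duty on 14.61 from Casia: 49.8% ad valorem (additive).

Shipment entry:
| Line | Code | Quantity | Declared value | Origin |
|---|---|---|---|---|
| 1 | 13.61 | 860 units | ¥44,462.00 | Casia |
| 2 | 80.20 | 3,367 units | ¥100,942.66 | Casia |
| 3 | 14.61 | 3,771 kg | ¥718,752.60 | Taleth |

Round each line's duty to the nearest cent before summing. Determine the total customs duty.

Line 1 (13.61, Casia, 860 units, ¥44,462.00):
Base rate for 13.61 is 26.5%.
13.61 has an FTA preferential rate, but origin Casia is not Taleth; base rate stands.
Duty = ¥44,462.00 × 26.5% = ¥11,782.43.
Line 2 (80.20, Casia, 3,367 units, ¥100,942.66):
Base rate for 80.20 is ¥3.03/unit.
Duty = 3,367 × ¥3.03 = ¥10,202.01.
Line 3 (14.61, Taleth, 3,771 kg, ¥718,752.60):
Base rate for 14.61 is 4.5%.
Origin Taleth is the FTA partner but 14.61 is not on the preference list; base rate stands.
The additional-duty order on 14.61 targets Casia, not Taleth; it does not apply.
Duty = ¥718,752.60 × 4.5% = ¥32,343.87.
Total = ¥11,782.43 + ¥10,202.01 + ¥32,343.87 = ¥54,328.31.

¥54,328.31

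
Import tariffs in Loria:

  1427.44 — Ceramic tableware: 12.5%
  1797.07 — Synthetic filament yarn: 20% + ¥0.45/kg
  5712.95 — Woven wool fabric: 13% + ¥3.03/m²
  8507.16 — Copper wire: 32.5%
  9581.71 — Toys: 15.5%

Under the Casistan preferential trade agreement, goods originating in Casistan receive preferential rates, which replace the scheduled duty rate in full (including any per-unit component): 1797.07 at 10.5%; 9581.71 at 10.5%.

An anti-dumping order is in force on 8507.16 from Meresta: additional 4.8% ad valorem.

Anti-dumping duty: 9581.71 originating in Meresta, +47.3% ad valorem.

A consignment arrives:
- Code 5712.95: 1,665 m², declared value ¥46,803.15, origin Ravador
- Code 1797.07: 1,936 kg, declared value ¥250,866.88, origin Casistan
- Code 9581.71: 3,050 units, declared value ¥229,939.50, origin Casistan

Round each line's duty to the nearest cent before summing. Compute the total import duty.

¥61,614.03

Line 1 (5712.95, Ravador, 1,665 m², ¥46,803.15):
Base rate for 5712.95 is 13% + ¥3.03/m².
Duty = ¥46,803.15 × 13% + 1,665 × ¥3.03 = ¥11,129.36.
Line 2 (1797.07, Casistan, 1,936 kg, ¥250,866.88):
Base rate for 1797.07 is 20% + ¥0.45/kg.
Origin Casistan qualifies under the Loria–Casistan agreement and 1797.07 is covered: preferential rate 10.5% applies instead.
Duty = ¥250,866.88 × 10.5% = ¥26,341.02.
Line 3 (9581.71, Casistan, 3,050 units, ¥229,939.50):
Base rate for 9581.71 is 15.5%.
Origin Casistan qualifies under the Loria–Casistan agreement and 9581.71 is covered: preferential rate 10.5% applies instead.
The additional-duty order on 9581.71 targets Meresta, not Casistan; it does not apply.
Duty = ¥229,939.50 × 10.5% = ¥24,143.65.
Total = ¥11,129.36 + ¥26,341.02 + ¥24,143.65 = ¥61,614.03.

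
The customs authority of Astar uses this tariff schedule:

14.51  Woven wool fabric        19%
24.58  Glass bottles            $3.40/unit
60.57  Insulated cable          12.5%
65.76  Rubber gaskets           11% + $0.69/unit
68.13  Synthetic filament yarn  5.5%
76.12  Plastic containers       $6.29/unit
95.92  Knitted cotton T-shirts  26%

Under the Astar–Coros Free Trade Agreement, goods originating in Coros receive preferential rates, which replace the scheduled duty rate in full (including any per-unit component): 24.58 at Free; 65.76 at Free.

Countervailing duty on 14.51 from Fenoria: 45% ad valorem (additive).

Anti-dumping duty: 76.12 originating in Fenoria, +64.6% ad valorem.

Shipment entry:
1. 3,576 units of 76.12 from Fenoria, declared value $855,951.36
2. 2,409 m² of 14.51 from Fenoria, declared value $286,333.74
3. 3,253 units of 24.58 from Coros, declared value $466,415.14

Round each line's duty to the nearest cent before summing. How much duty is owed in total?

$758,691.21

Line 1 (76.12, Fenoria, 3,576 units, $855,951.36):
Base rate for 76.12 is $6.29/unit.
Additional duty on 76.12 from Fenoria: +64.6% ad valorem. Applied ad valorem rate = 64.6%.
Duty = $855,951.36 × 64.6% + 3,576 × $6.29 = $575,437.62.
Line 2 (14.51, Fenoria, 2,409 m², $286,333.74):
Base rate for 14.51 is 19%.
Additional duty on 14.51 from Fenoria: +45%. Applied ad valorem rate: 19% + 45% = 64%.
Duty = $286,333.74 × 64% = $183,253.59.
Line 3 (24.58, Coros, 3,253 units, $466,415.14):
Base rate for 24.58 is $3.40/unit.
Origin Coros qualifies under the Astar–Coros agreement and 24.58 is covered: preferential rate Free applies instead.
Duty = $466,415.14 × 0% = $0.00.
Total = $575,437.62 + $183,253.59 + $0.00 = $758,691.21.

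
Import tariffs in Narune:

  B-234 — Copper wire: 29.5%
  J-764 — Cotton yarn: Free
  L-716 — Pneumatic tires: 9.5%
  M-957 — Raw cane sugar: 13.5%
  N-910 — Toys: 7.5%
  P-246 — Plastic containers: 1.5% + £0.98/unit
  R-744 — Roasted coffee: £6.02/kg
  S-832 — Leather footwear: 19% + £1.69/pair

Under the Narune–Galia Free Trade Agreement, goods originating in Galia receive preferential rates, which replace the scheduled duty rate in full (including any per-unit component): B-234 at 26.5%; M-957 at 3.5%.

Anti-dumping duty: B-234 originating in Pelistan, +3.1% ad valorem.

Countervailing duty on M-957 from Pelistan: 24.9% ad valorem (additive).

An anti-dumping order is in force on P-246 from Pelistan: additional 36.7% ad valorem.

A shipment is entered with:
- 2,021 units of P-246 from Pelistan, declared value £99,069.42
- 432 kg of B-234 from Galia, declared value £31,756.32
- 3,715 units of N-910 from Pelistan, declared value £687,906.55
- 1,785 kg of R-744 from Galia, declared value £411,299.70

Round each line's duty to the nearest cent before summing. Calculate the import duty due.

£110,579.21

Line 1 (P-246, Pelistan, 2,021 units, £99,069.42):
Base rate for P-246 is 1.5% + £0.98/unit.
Additional duty on P-246 from Pelistan: +36.7%. Applied ad valorem rate: 1.5% + 36.7% = 38.2%.
Duty = £99,069.42 × 38.2% + 2,021 × £0.98 = £39,825.10.
Line 2 (B-234, Galia, 432 kg, £31,756.32):
Base rate for B-234 is 29.5%.
Origin Galia qualifies under the Narune–Galia agreement and B-234 is covered: preferential rate 26.5% applies instead.
The additional-duty order on B-234 targets Pelistan, not Galia; it does not apply.
Duty = £31,756.32 × 26.5% = £8,415.42.
Line 3 (N-910, Pelistan, 3,715 units, £687,906.55):
Base rate for N-910 is 7.5%.
Duty = £687,906.55 × 7.5% = £51,592.99.
Line 4 (R-744, Galia, 1,785 kg, £411,299.70):
Base rate for R-744 is £6.02/kg.
Origin Galia is the FTA partner but R-744 is not on the preference list; base rate stands.
Duty = 1,785 × £6.02 = £10,745.70.
Total = £39,825.10 + £8,415.42 + £51,592.99 + £10,745.70 = £110,579.21.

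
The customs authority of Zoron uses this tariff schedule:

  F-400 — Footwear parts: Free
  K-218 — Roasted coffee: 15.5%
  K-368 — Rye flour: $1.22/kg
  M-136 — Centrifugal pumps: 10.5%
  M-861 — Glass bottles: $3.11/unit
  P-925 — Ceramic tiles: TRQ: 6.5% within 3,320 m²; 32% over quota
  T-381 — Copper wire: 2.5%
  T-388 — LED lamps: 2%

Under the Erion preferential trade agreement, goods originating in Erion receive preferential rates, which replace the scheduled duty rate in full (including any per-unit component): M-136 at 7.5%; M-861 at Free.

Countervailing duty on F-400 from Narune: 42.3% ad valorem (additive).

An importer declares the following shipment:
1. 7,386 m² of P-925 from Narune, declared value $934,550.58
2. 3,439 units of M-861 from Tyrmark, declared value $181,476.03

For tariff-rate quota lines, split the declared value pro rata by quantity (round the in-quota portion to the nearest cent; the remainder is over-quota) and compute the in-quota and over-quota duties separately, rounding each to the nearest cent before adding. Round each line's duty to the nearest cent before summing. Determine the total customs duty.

$202,631.17

Line 1 (P-925, Narune, 7,386 m², $934,550.58):
Code P-925 is under a tariff-rate quota (threshold 3,320 m²). In-quota: 3,320 m² at 6.5%; over-quota: 4,066 m² at 32%.
Pro-rata value split: in-quota = $934,550.58 × 3,320/7,386 = $420,079.60; over-quota = $934,550.58 − $420,079.60 = $514,470.98.
In-quota duty = $420,079.60 × 6.5% = $27,305.17. Over-quota duty = $514,470.98 × 32% = $164,630.71.
Line duty = $27,305.17 + $164,630.71 = $191,935.88.
Line 2 (M-861, Tyrmark, 3,439 units, $181,476.03):
Base rate for M-861 is $3.11/unit.
M-861 has an FTA preferential rate, but origin Tyrmark is not Erion; base rate stands.
Duty = 3,439 × $3.11 = $10,695.29.
Total = $191,935.88 + $10,695.29 = $202,631.17.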